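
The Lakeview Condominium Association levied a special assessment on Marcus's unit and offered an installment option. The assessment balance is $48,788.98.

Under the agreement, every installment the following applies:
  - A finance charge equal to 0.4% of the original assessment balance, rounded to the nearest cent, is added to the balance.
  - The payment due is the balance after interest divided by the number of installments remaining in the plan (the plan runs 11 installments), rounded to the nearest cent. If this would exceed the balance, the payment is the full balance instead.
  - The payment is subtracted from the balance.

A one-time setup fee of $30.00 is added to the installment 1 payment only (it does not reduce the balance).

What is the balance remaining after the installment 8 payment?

# | Opening | Interest | Payment | Fee | End bal
1 | $48,788.98 | $195.16 | $4,453.10 | $30.00 | $44,531.04
2 | $44,531.04 | $195.16 | $4,472.62 | — | $40,253.58
3 | $40,253.58 | $195.16 | $4,494.30 | — | $35,954.44
4 | $35,954.44 | $195.16 | $4,518.70 | — | $31,630.90
5 | $31,630.90 | $195.16 | $4,546.58 | — | $27,279.48
6 | $27,279.48 | $195.16 | $4,579.11 | — | $22,895.53
7 | $22,895.53 | $195.16 | $4,618.14 | — | $18,472.55
8 | $18,472.55 | $195.16 | $4,666.93 | — | $14,000.78

$14,000.78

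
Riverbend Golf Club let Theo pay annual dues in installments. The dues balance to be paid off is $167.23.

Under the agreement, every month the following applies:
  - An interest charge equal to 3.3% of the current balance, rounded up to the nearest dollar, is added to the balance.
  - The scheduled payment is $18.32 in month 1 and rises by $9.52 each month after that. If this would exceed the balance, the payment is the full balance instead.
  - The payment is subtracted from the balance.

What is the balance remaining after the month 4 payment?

$57.83

# | Opening | Interest | Payment | End bal
1 | $167.23 | $6.00 | $18.32 | $154.91
2 | $154.91 | $6.00 | $27.84 | $133.07
3 | $133.07 | $5.00 | $37.36 | $100.71
4 | $100.71 | $4.00 | $46.88 | $57.83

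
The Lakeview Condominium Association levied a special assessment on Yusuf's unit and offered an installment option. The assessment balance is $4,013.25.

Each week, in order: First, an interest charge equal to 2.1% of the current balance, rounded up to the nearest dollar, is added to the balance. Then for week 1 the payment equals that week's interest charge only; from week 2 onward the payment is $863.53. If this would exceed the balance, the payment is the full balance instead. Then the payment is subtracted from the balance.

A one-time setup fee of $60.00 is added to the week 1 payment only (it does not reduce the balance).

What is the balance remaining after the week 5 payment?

$799.13

Week 1: opening $4,013.25; interest $85.00 → $4,098.25; payment $85.00 (+ $60.00 fee); balance $4,013.25
Week 2: opening $4,013.25; interest $85.00 → $4,098.25; payment $863.53; balance $3,234.72
Week 3: opening $3,234.72; interest $68.00 → $3,302.72; payment $863.53; balance $2,439.19
Week 4: opening $2,439.19; interest $52.00 → $2,491.19; payment $863.53; balance $1,627.66
Week 5: opening $1,627.66; interest $35.00 → $1,662.66; payment $863.53; balance $799.13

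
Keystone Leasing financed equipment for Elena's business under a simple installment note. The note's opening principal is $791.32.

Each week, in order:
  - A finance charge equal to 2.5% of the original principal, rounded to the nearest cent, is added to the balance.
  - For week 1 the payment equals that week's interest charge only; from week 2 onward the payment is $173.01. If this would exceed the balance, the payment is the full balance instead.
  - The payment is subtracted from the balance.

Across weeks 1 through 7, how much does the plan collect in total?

# | Opening | Interest | Payment | End bal
1 | $791.32 | $19.78 | $19.78 | $791.32
2 | $791.32 | $19.78 | $173.01 | $638.09
3 | $638.09 | $19.78 | $173.01 | $484.86
4 | $484.86 | $19.78 | $173.01 | $331.63
5 | $331.63 | $19.78 | $173.01 | $178.40
6 | $178.40 | $19.78 | $173.01 | $25.17
7 | $25.17 | $19.78 | $44.95 | $0.00
Total paid: $929.78

$929.78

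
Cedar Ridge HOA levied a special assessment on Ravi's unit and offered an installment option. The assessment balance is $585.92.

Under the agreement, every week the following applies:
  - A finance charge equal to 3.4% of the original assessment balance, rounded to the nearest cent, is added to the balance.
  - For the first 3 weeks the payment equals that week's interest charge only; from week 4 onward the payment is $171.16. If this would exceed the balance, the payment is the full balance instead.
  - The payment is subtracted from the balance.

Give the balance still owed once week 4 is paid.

$434.68

# | Opening | Interest | Payment | End bal
1 | $585.92 | $19.92 | $19.92 | $585.92
2 | $585.92 | $19.92 | $19.92 | $585.92
3 | $585.92 | $19.92 | $19.92 | $585.92
4 | $585.92 | $19.92 | $171.16 | $434.68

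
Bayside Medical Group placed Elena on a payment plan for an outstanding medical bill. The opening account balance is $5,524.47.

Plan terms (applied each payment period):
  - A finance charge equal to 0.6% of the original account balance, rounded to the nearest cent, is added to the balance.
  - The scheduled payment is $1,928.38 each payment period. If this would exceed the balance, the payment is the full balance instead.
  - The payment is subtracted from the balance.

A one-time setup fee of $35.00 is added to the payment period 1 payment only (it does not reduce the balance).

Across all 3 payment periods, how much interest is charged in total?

Payment period 1: opening $5,524.47; interest $33.15 → $5,557.62; payment $1,928.38 (+ $35.00 fee); balance $3,629.24
Payment period 2: opening $3,629.24; interest $33.15 → $3,662.39; payment $1,928.38; balance $1,734.01
Payment period 3: opening $1,734.01; interest $33.15 → $1,767.16; payment $1,767.16; balance $0.00
Total interest: $33.15 + $33.15 + $33.15 = $99.45

$99.45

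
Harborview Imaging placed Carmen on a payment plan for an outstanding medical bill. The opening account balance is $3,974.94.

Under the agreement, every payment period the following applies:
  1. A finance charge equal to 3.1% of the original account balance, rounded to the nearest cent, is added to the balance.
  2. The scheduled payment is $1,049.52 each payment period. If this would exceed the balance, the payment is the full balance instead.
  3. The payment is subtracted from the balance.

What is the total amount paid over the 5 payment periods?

$4,591.04

Payment period 1: opening $3,974.94; interest $123.22 → $4,098.16; payment $1,049.52; balance $3,048.64
Payment period 2: opening $3,048.64; interest $123.22 → $3,171.86; payment $1,049.52; balance $2,122.34
Payment period 3: opening $2,122.34; interest $123.22 → $2,245.56; payment $1,049.52; balance $1,196.04
Payment period 4: opening $1,196.04; interest $123.22 → $1,319.26; payment $1,049.52; balance $269.74
Payment period 5: opening $269.74; interest $123.22 → $392.96; payment $392.96; balance $0.00
Total paid: $4,591.04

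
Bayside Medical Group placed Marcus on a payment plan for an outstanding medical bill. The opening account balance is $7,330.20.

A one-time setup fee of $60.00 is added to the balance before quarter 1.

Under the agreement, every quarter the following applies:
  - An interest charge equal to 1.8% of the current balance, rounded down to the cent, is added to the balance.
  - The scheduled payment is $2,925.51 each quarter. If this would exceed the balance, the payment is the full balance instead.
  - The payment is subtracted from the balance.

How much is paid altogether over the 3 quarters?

$7,637.55

Quarter 1: opening $7,390.20; interest $133.02 → $7,523.22; payment $2,925.51; balance $4,597.71
Quarter 2: opening $4,597.71; interest $82.75 → $4,680.46; payment $2,925.51; balance $1,754.95
Quarter 3: opening $1,754.95; interest $31.58 → $1,786.53; payment $1,786.53; balance $0.00
Total paid: $7,637.55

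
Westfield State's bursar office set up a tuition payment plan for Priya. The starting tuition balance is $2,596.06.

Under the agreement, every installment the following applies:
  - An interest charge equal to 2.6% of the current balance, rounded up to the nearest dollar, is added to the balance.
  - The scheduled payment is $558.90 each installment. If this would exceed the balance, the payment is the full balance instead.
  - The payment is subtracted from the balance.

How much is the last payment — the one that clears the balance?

$11.56

Installment 1: $2,596.06 +$68.00 interest = $2,664.06; pay $558.90 → $2,105.16
Installment 2: $2,105.16 +$55.00 interest = $2,160.16; pay $558.90 → $1,601.26
Installment 3: $1,601.26 +$42.00 interest = $1,643.26; pay $558.90 → $1,084.36
Installment 4: $1,084.36 +$29.00 interest = $1,113.36; pay $558.90 → $554.46
Installment 5: $554.46 +$15.00 interest = $569.46; pay $558.90 → $10.56
Installment 6: $10.56 +$1.00 interest = $11.56; pay $11.56 → $0.00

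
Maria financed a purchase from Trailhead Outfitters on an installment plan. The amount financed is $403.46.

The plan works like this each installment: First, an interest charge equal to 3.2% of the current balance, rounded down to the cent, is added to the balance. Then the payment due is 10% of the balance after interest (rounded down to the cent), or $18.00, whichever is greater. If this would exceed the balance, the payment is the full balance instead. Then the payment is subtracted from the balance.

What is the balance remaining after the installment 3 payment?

$323.28

Installment 1: $403.46 +$12.91 interest = $416.37; pay $41.63 → $374.74
Installment 2: $374.74 +$11.99 interest = $386.73; pay $38.67 → $348.06
Installment 3: $348.06 +$11.13 interest = $359.19; pay $35.91 → $323.28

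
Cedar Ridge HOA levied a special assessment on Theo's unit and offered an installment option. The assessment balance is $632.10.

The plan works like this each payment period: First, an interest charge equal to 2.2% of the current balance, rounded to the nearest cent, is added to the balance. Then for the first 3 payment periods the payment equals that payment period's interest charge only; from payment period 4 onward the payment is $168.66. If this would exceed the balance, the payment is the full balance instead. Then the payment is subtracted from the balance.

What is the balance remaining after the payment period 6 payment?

Payment period 1: $632.10 +$13.91 interest = $646.01; pay $13.91 → $632.10
Payment period 2: $632.10 +$13.91 interest = $646.01; pay $13.91 → $632.10
Payment period 3: $632.10 +$13.91 interest = $646.01; pay $13.91 → $632.10
Payment period 4: $632.10 +$13.91 interest = $646.01; pay $168.66 → $477.35
Payment period 5: $477.35 +$10.50 interest = $487.85; pay $168.66 → $319.19
Payment period 6: $319.19 +$7.02 interest = $326.21; pay $168.66 → $157.55

$157.55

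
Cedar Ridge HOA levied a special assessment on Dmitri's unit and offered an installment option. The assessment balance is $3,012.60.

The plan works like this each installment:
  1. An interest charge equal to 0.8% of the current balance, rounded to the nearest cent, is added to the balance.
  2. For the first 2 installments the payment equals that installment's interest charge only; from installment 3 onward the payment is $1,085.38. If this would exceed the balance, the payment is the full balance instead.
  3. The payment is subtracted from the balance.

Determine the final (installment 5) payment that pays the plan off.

Installment 1: opening $3,012.60; interest $24.10 → $3,036.70; payment $24.10; balance $3,012.60
Installment 2: opening $3,012.60; interest $24.10 → $3,036.70; payment $24.10; balance $3,012.60
Installment 3: opening $3,012.60; interest $24.10 → $3,036.70; payment $1,085.38; balance $1,951.32
Installment 4: opening $1,951.32; interest $15.61 → $1,966.93; payment $1,085.38; balance $881.55
Installment 5: opening $881.55; interest $7.05 → $888.60; payment $888.60; balance $0.00

$888.60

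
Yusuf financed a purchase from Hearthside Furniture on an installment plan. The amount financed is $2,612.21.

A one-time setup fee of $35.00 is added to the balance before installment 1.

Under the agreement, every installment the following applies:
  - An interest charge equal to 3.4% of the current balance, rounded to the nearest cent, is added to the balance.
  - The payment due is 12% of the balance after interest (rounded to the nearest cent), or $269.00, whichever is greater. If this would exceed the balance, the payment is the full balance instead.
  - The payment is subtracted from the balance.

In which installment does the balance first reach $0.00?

12

Installment 1: opening $2,647.21; interest $90.01 → $2,737.22; payment $328.47; balance $2,408.75
Installment 2: opening $2,408.75; interest $81.90 → $2,490.65; payment $298.88; balance $2,191.77
Installment 3: opening $2,191.77; interest $74.52 → $2,266.29; payment $271.95; balance $1,994.34
Installment 4: opening $1,994.34; interest $67.81 → $2,062.15; payment $269.00; balance $1,793.15
Installment 5: opening $1,793.15; interest $60.97 → $1,854.12; payment $269.00; balance $1,585.12
Installment 6: opening $1,585.12; interest $53.89 → $1,639.01; payment $269.00; balance $1,370.01
Installment 7: opening $1,370.01; interest $46.58 → $1,416.59; payment $269.00; balance $1,147.59
Installment 8: opening $1,147.59; interest $39.02 → $1,186.61; payment $269.00; balance $917.61
Installment 9: opening $917.61; interest $31.20 → $948.81; payment $269.00; balance $679.81
Installment 10: opening $679.81; interest $23.11 → $702.92; payment $269.00; balance $433.92
Installment 11: opening $433.92; interest $14.75 → $448.67; payment $269.00; balance $179.67
Installment 12: opening $179.67; interest $6.11 → $185.78; payment $185.78; balance $0.00
Balance reaches $0.00 in installment 12.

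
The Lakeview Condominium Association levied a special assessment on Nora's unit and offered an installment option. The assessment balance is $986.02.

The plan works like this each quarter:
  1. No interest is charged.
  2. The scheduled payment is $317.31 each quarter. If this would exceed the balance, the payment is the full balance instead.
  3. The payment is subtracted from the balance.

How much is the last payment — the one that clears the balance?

Quarter 1: $986.02 − $317.31 → $668.71
Quarter 2: $668.71 − $317.31 → $351.40
Quarter 3: $351.40 − $317.31 → $34.09
Quarter 4: $34.09 − $34.09 → $0.00

$34.09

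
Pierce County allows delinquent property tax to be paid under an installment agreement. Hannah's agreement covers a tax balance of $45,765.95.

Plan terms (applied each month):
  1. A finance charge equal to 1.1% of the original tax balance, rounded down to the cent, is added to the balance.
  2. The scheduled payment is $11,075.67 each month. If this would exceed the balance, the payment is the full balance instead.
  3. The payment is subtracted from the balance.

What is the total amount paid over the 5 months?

$48,283.05

Month 1: opening $45,765.95; interest $503.42 → $46,269.37; payment $11,075.67; balance $35,193.70
Month 2: opening $35,193.70; interest $503.42 → $35,697.12; payment $11,075.67; balance $24,621.45
Month 3: opening $24,621.45; interest $503.42 → $25,124.87; payment $11,075.67; balance $14,049.20
Month 4: opening $14,049.20; interest $503.42 → $14,552.62; payment $11,075.67; balance $3,476.95
Month 5: opening $3,476.95; interest $503.42 → $3,980.37; payment $3,980.37; balance $0.00
Total paid: $48,283.05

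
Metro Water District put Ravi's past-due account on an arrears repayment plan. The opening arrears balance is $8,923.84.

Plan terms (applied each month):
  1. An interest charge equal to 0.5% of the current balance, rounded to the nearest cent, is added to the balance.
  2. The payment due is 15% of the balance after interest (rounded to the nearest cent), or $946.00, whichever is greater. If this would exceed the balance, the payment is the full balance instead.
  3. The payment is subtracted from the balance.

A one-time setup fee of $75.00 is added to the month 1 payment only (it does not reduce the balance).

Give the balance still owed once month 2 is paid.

Month 1: $8,923.84 +$44.62 interest = $8,968.46; pay $1,345.27 (+ $75.00 fee) → $7,623.19
Month 2: $7,623.19 +$38.12 interest = $7,661.31; pay $1,149.20 → $6,512.11

$6,512.11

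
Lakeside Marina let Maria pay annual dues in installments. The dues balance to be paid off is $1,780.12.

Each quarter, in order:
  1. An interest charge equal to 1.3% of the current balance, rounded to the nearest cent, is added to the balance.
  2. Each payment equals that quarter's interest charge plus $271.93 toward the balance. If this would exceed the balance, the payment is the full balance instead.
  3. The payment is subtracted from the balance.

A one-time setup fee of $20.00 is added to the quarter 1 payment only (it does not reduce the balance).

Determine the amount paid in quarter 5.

Quarter 1: opening $1,780.12; interest $23.14 → $1,803.26; payment $295.07 (+ $20.00 fee); balance $1,508.19
Quarter 2: opening $1,508.19; interest $19.61 → $1,527.80; payment $291.54; balance $1,236.26
Quarter 3: opening $1,236.26; interest $16.07 → $1,252.33; payment $288.00; balance $964.33
Quarter 4: opening $964.33; interest $12.54 → $976.87; payment $284.47; balance $692.40
Quarter 5: opening $692.40; interest $9.00 → $701.40; payment $280.93; balance $420.47

$280.93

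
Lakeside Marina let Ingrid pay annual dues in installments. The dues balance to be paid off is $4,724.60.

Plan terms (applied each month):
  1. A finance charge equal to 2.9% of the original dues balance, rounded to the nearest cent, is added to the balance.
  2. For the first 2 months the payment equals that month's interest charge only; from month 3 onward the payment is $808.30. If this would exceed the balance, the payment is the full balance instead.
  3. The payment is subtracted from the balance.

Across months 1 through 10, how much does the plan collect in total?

$6,094.70

# | Opening | Interest | Payment | End bal
1 | $4,724.60 | $137.01 | $137.01 | $4,724.60
2 | $4,724.60 | $137.01 | $137.01 | $4,724.60
3 | $4,724.60 | $137.01 | $808.30 | $4,053.31
4 | $4,053.31 | $137.01 | $808.30 | $3,382.02
5 | $3,382.02 | $137.01 | $808.30 | $2,710.73
6 | $2,710.73 | $137.01 | $808.30 | $2,039.44
7 | $2,039.44 | $137.01 | $808.30 | $1,368.15
8 | $1,368.15 | $137.01 | $808.30 | $696.86
9 | $696.86 | $137.01 | $808.30 | $25.57
10 | $25.57 | $137.01 | $162.58 | $0.00
Total paid: $6,094.70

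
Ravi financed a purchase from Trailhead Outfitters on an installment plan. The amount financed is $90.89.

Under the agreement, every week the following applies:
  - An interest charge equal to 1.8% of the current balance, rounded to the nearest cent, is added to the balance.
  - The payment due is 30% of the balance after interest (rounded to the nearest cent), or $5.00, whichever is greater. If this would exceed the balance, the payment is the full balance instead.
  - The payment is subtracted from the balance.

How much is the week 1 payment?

# | Opening | Interest | Payment | End bal
1 | $90.89 | $1.64 | $27.76 | $64.77

$27.76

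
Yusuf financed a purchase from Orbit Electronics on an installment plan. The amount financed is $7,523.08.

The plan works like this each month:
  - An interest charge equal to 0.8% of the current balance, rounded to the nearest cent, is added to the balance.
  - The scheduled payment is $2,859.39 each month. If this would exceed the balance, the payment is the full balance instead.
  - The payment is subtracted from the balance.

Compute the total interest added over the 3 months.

$113.19

Month 1: opening $7,523.08; interest $60.18 → $7,583.26; payment $2,859.39; balance $4,723.87
Month 2: opening $4,723.87; interest $37.79 → $4,761.66; payment $2,859.39; balance $1,902.27
Month 3: opening $1,902.27; interest $15.22 → $1,917.49; payment $1,917.49; balance $0.00
Total interest: $60.18 + $37.79 + $15.22 = $113.19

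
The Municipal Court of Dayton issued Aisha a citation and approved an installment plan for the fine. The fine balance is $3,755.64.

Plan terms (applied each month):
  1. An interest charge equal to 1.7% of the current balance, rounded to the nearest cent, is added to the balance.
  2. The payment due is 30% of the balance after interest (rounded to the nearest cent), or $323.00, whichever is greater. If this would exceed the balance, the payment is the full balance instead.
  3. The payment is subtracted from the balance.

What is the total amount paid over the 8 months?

$3,954.31

Month 1: opening $3,755.64; interest $63.85 → $3,819.49; payment $1,145.85; balance $2,673.64
Month 2: opening $2,673.64; interest $45.45 → $2,719.09; payment $815.73; balance $1,903.36
Month 3: opening $1,903.36; interest $32.36 → $1,935.72; payment $580.72; balance $1,355.00
Month 4: opening $1,355.00; interest $23.04 → $1,378.04; payment $413.41; balance $964.63
Month 5: opening $964.63; interest $16.40 → $981.03; payment $323.00; balance $658.03
Month 6: opening $658.03; interest $11.19 → $669.22; payment $323.00; balance $346.22
Month 7: opening $346.22; interest $5.89 → $352.11; payment $323.00; balance $29.11
Month 8: opening $29.11; interest $0.49 → $29.60; payment $29.60; balance $0.00
Total paid: $3,954.31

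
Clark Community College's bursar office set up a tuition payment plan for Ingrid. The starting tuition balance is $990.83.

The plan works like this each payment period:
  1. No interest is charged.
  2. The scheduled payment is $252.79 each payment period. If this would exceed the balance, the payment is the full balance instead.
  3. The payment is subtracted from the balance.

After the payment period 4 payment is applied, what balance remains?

$0.00

Payment period 1: opening $990.83; payment $252.79; balance $738.04
Payment period 2: opening $738.04; payment $252.79; balance $485.25
Payment period 3: opening $485.25; payment $252.79; balance $232.46
Payment period 4: opening $232.46; payment $232.46; balance $0.00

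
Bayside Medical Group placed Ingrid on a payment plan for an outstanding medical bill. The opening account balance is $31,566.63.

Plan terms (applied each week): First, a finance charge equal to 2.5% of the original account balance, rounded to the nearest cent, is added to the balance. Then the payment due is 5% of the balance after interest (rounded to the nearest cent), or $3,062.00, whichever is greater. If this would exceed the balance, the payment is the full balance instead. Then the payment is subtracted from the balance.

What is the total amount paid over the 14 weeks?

# | Opening | Interest | Payment | End bal
1 | $31,566.63 | $789.17 | $3,062.00 | $29,293.80
2 | $29,293.80 | $789.17 | $3,062.00 | $27,020.97
3 | $27,020.97 | $789.17 | $3,062.00 | $24,748.14
4 | $24,748.14 | $789.17 | $3,062.00 | $22,475.31
5 | $22,475.31 | $789.17 | $3,062.00 | $20,202.48
6 | $20,202.48 | $789.17 | $3,062.00 | $17,929.65
7 | $17,929.65 | $789.17 | $3,062.00 | $15,656.82
8 | $15,656.82 | $789.17 | $3,062.00 | $13,383.99
9 | $13,383.99 | $789.17 | $3,062.00 | $11,111.16
10 | $11,111.16 | $789.17 | $3,062.00 | $8,838.33
11 | $8,838.33 | $789.17 | $3,062.00 | $6,565.50
12 | $6,565.50 | $789.17 | $3,062.00 | $4,292.67
13 | $4,292.67 | $789.17 | $3,062.00 | $2,019.84
14 | $2,019.84 | $789.17 | $2,809.01 | $0.00
Total paid: $42,615.01

$42,615.01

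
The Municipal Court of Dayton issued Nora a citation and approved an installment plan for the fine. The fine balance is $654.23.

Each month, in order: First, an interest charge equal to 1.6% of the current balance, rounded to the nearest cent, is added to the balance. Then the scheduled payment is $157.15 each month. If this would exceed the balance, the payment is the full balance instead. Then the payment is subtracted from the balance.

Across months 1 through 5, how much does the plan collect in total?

Month 1: opening $654.23; interest $10.47 → $664.70; payment $157.15; balance $507.55
Month 2: opening $507.55; interest $8.12 → $515.67; payment $157.15; balance $358.52
Month 3: opening $358.52; interest $5.74 → $364.26; payment $157.15; balance $207.11
Month 4: opening $207.11; interest $3.31 → $210.42; payment $157.15; balance $53.27
Month 5: opening $53.27; interest $0.85 → $54.12; payment $54.12; balance $0.00
Total paid: $682.72

$682.72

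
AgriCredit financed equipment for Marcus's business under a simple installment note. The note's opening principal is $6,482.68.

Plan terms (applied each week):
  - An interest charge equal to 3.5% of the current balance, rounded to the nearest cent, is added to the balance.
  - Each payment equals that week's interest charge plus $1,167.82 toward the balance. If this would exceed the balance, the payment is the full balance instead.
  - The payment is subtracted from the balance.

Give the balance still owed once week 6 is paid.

Week 1: opening $6,482.68; interest $226.89 → $6,709.57; payment $1,394.71; balance $5,314.86
Week 2: opening $5,314.86; interest $186.02 → $5,500.88; payment $1,353.84; balance $4,147.04
Week 3: opening $4,147.04; interest $145.15 → $4,292.19; payment $1,312.97; balance $2,979.22
Week 4: opening $2,979.22; interest $104.27 → $3,083.49; payment $1,272.09; balance $1,811.40
Week 5: opening $1,811.40; interest $63.40 → $1,874.80; payment $1,231.22; balance $643.58
Week 6: opening $643.58; interest $22.53 → $666.11; payment $666.11; balance $0.00

$0.00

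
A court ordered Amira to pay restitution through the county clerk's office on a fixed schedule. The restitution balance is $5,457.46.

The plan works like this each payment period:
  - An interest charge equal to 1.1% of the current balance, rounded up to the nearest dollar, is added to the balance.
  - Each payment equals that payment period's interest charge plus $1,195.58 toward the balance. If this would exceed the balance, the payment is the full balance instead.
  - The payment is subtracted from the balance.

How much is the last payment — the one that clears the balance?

$683.14

# | Opening | Interest | Payment | End bal
1 | $5,457.46 | $61.00 | $1,256.58 | $4,261.88
2 | $4,261.88 | $47.00 | $1,242.58 | $3,066.30
3 | $3,066.30 | $34.00 | $1,229.58 | $1,870.72
4 | $1,870.72 | $21.00 | $1,216.58 | $675.14
5 | $675.14 | $8.00 | $683.14 | $0.00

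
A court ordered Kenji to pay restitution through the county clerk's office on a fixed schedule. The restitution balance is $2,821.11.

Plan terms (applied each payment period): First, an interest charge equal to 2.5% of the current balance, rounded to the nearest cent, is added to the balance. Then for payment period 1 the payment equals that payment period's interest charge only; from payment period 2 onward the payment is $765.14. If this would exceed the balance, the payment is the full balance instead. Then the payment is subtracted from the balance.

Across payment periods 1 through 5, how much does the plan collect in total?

$3,067.81

# | Opening | Interest | Payment | End bal
1 | $2,821.11 | $70.53 | $70.53 | $2,821.11
2 | $2,821.11 | $70.53 | $765.14 | $2,126.50
3 | $2,126.50 | $53.16 | $765.14 | $1,414.52
4 | $1,414.52 | $35.36 | $765.14 | $684.74
5 | $684.74 | $17.12 | $701.86 | $0.00
Total paid: $3,067.81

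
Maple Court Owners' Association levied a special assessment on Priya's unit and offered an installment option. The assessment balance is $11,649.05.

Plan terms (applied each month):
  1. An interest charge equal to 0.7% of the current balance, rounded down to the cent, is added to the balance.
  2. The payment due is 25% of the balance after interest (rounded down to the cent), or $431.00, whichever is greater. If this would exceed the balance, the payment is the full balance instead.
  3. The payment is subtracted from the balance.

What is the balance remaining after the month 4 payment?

$3,790.12

# | Opening | Interest | Payment | End bal
1 | $11,649.05 | $81.54 | $2,932.64 | $8,797.95
2 | $8,797.95 | $61.58 | $2,214.88 | $6,644.65
3 | $6,644.65 | $46.51 | $1,672.79 | $5,018.37
4 | $5,018.37 | $35.12 | $1,263.37 | $3,790.12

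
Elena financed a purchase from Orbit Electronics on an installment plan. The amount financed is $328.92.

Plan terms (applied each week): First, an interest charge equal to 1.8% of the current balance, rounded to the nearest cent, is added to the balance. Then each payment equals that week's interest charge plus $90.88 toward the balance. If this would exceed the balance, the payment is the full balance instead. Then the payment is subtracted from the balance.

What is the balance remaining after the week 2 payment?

Week 1: $328.92 +$5.92 interest = $334.84; pay $96.80 → $238.04
Week 2: $238.04 +$4.28 interest = $242.32; pay $95.16 → $147.16

$147.16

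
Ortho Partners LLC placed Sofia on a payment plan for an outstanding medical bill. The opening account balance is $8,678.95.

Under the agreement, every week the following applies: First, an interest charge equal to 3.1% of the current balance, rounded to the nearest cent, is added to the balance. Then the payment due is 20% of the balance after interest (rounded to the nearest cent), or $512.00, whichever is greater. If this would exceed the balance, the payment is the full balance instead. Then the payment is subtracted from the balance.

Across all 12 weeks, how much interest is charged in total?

$1,344.84

Week 1: $8,678.95 +$269.05 interest = $8,948.00; pay $1,789.60 → $7,158.40
Week 2: $7,158.40 +$221.91 interest = $7,380.31; pay $1,476.06 → $5,904.25
Week 3: $5,904.25 +$183.03 interest = $6,087.28; pay $1,217.46 → $4,869.82
Week 4: $4,869.82 +$150.96 interest = $5,020.78; pay $1,004.16 → $4,016.62
Week 5: $4,016.62 +$124.52 interest = $4,141.14; pay $828.23 → $3,312.91
Week 6: $3,312.91 +$102.70 interest = $3,415.61; pay $683.12 → $2,732.49
Week 7: $2,732.49 +$84.71 interest = $2,817.20; pay $563.44 → $2,253.76
Week 8: $2,253.76 +$69.87 interest = $2,323.63; pay $512.00 → $1,811.63
Week 9: $1,811.63 +$56.16 interest = $1,867.79; pay $512.00 → $1,355.79
Week 10: $1,355.79 +$42.03 interest = $1,397.82; pay $512.00 → $885.82
Week 11: $885.82 +$27.46 interest = $913.28; pay $512.00 → $401.28
Week 12: $401.28 +$12.44 interest = $413.72; pay $413.72 → $0.00
Total interest: $269.05 + $221.91 + $183.03 + $150.96 + $124.52 + $102.70 + $84.71 + $69.87 + $56.16 + $42.03 + $27.46 + $12.44 = $1,344.84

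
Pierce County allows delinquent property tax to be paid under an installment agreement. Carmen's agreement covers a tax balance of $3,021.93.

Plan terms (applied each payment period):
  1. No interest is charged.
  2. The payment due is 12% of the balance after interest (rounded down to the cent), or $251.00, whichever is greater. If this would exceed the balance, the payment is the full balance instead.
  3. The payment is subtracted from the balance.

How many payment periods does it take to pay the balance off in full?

# | Opening | Payment | End bal
1 | $3,021.93 | $362.63 | $2,659.30
2 | $2,659.30 | $319.11 | $2,340.19
3 | $2,340.19 | $280.82 | $2,059.37
4 | $2,059.37 | $251.00 | $1,808.37
5 | $1,808.37 | $251.00 | $1,557.37
6 | $1,557.37 | $251.00 | $1,306.37
7 | $1,306.37 | $251.00 | $1,055.37
8 | $1,055.37 | $251.00 | $804.37
9 | $804.37 | $251.00 | $553.37
10 | $553.37 | $251.00 | $302.37
11 | $302.37 | $251.00 | $51.37
12 | $51.37 | $51.37 | $0.00
Balance reaches $0.00 in payment period 12.

12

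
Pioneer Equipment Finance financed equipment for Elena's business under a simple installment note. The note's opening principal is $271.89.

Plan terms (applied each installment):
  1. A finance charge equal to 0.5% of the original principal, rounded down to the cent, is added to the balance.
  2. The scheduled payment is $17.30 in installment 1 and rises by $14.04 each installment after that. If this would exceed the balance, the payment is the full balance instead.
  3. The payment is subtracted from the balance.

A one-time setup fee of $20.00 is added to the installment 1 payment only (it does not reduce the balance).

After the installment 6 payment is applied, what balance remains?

$0.00

# | Opening | Interest | Payment | Fee | End bal
1 | $271.89 | $1.35 | $17.30 | $20.00 | $255.94
2 | $255.94 | $1.35 | $31.34 | — | $225.95
3 | $225.95 | $1.35 | $45.38 | — | $181.92
4 | $181.92 | $1.35 | $59.42 | — | $123.85
5 | $123.85 | $1.35 | $73.46 | — | $51.74
6 | $51.74 | $1.35 | $53.09 | — | $0.00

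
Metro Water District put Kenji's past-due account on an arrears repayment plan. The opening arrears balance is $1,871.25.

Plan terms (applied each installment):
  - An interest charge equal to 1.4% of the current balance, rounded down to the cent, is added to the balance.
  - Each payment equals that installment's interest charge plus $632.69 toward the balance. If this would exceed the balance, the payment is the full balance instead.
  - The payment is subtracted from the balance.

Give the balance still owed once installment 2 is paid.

Installment 1: opening $1,871.25; interest $26.19 → $1,897.44; payment $658.88; balance $1,238.56
Installment 2: opening $1,238.56; interest $17.33 → $1,255.89; payment $650.02; balance $605.87

$605.87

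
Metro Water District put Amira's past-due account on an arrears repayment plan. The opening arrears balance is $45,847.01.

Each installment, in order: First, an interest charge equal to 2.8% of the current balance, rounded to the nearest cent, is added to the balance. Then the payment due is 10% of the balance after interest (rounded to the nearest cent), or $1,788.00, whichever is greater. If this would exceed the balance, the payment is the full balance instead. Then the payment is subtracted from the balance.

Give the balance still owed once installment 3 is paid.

$36,309.29

Installment 1: opening $45,847.01; interest $1,283.72 → $47,130.73; payment $4,713.07; balance $42,417.66
Installment 2: opening $42,417.66; interest $1,187.69 → $43,605.35; payment $4,360.54; balance $39,244.81
Installment 3: opening $39,244.81; interest $1,098.85 → $40,343.66; payment $4,034.37; balance $36,309.29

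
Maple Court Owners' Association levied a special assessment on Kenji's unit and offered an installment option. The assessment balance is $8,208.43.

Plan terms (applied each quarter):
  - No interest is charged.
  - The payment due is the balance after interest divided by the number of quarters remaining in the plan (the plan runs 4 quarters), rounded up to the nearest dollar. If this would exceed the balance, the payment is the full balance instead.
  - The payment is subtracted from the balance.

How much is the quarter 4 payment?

$2,051.43

Quarter 1: $8,208.43 − $2,053.00 → $6,155.43
Quarter 2: $6,155.43 − $2,052.00 → $4,103.43
Quarter 3: $4,103.43 − $2,052.00 → $2,051.43
Quarter 4: $2,051.43 − $2,051.43 → $0.00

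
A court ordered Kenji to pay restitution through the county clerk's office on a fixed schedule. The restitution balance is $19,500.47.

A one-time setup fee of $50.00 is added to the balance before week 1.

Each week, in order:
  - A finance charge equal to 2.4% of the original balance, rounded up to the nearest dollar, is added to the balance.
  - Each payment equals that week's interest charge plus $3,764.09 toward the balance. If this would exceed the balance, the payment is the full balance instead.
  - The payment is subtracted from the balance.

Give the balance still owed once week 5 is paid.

$730.02

Week 1: opening $19,550.47; interest $469.00 → $20,019.47; payment $4,233.09; balance $15,786.38
Week 2: opening $15,786.38; interest $469.00 → $16,255.38; payment $4,233.09; balance $12,022.29
Week 3: opening $12,022.29; interest $469.00 → $12,491.29; payment $4,233.09; balance $8,258.20
Week 4: opening $8,258.20; interest $469.00 → $8,727.20; payment $4,233.09; balance $4,494.11
Week 5: opening $4,494.11; interest $469.00 → $4,963.11; payment $4,233.09; balance $730.02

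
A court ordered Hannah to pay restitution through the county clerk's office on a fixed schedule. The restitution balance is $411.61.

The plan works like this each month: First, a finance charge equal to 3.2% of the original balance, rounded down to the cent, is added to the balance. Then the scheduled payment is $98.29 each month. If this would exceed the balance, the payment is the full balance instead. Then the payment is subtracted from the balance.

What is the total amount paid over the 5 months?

$477.46

Month 1: $411.61 +$13.17 interest = $424.78; pay $98.29 → $326.49
Month 2: $326.49 +$13.17 interest = $339.66; pay $98.29 → $241.37
Month 3: $241.37 +$13.17 interest = $254.54; pay $98.29 → $156.25
Month 4: $156.25 +$13.17 interest = $169.42; pay $98.29 → $71.13
Month 5: $71.13 +$13.17 interest = $84.30; pay $84.30 → $0.00
Total paid: $477.46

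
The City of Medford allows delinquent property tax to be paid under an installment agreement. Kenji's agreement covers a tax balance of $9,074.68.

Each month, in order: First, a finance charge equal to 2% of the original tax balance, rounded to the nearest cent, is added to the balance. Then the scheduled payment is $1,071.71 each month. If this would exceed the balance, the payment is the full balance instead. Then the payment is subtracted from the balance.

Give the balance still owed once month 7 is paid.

$2,843.14

# | Opening | Interest | Payment | End bal
1 | $9,074.68 | $181.49 | $1,071.71 | $8,184.46
2 | $8,184.46 | $181.49 | $1,071.71 | $7,294.24
3 | $7,294.24 | $181.49 | $1,071.71 | $6,404.02
4 | $6,404.02 | $181.49 | $1,071.71 | $5,513.80
5 | $5,513.80 | $181.49 | $1,071.71 | $4,623.58
6 | $4,623.58 | $181.49 | $1,071.71 | $3,733.36
7 | $3,733.36 | $181.49 | $1,071.71 | $2,843.14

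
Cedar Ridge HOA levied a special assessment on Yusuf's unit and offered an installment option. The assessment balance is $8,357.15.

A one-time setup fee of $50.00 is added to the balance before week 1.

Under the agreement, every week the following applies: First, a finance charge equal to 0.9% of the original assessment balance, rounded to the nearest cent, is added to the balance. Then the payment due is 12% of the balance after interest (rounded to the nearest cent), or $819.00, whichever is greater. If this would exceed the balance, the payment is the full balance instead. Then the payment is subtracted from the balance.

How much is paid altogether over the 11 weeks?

Week 1: $8,407.15 +$75.21 interest = $8,482.36; pay $1,017.88 → $7,464.48
Week 2: $7,464.48 +$75.21 interest = $7,539.69; pay $904.76 → $6,634.93
Week 3: $6,634.93 +$75.21 interest = $6,710.14; pay $819.00 → $5,891.14
Week 4: $5,891.14 +$75.21 interest = $5,966.35; pay $819.00 → $5,147.35
Week 5: $5,147.35 +$75.21 interest = $5,222.56; pay $819.00 → $4,403.56
Week 6: $4,403.56 +$75.21 interest = $4,478.77; pay $819.00 → $3,659.77
Week 7: $3,659.77 +$75.21 interest = $3,734.98; pay $819.00 → $2,915.98
Week 8: $2,915.98 +$75.21 interest = $2,991.19; pay $819.00 → $2,172.19
Week 9: $2,172.19 +$75.21 interest = $2,247.40; pay $819.00 → $1,428.40
Week 10: $1,428.40 +$75.21 interest = $1,503.61; pay $819.00 → $684.61
Week 11: $684.61 +$75.21 interest = $759.82; pay $759.82 → $0.00
Total paid: $9,234.46

$9,234.46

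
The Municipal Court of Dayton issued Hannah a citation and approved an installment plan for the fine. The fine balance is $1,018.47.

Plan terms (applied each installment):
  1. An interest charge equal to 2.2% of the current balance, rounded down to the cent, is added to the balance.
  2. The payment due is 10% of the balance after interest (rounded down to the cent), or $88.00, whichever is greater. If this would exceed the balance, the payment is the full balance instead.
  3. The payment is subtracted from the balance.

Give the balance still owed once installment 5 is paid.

Installment 1: $1,018.47 +$22.40 interest = $1,040.87; pay $104.08 → $936.79
Installment 2: $936.79 +$20.60 interest = $957.39; pay $95.73 → $861.66
Installment 3: $861.66 +$18.95 interest = $880.61; pay $88.06 → $792.55
Installment 4: $792.55 +$17.43 interest = $809.98; pay $88.00 → $721.98
Installment 5: $721.98 +$15.88 interest = $737.86; pay $88.00 → $649.86

$649.86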